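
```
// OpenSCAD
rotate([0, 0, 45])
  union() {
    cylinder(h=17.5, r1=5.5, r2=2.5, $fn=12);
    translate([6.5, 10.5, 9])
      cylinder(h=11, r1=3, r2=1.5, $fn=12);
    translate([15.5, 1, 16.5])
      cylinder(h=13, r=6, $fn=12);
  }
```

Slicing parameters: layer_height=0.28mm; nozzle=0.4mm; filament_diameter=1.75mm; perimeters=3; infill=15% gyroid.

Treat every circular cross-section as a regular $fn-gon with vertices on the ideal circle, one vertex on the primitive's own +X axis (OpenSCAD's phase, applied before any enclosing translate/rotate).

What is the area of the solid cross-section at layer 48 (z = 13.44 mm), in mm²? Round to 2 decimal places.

47.84 mm²

At z = 13.44 mm: the cone (r1=5.5→r2=2.5) has section circumradius 3.196 here — a regular 12-gon (area = (12/2)·3.196²·sin(360°/12) = 30.64 mm²); the cone at (6.5, 10.5): at t=0.404 of its height the radius interpolates to r₁+(r₂−r₁)t = 2.395, giving a regular 12-gon of that circumradius (area = (12/2)·2.395²·sin(360°/12) = 17.20 mm²); the cylinder at (15.5, 1) is not intersected at this z (z outside [16.5, 29.5]); Merging all regions: the 2 present regions are separate (no shared area or edge), so areas and boundary lengths simply add and each stays a separate island — area = 47.84 mm²; (rotated 45° about Z; rotation is an isometry so areas/perimeters/island counts are preserved). Overall, the cross-section has 2 separate islands. Net area = 47.84 mm².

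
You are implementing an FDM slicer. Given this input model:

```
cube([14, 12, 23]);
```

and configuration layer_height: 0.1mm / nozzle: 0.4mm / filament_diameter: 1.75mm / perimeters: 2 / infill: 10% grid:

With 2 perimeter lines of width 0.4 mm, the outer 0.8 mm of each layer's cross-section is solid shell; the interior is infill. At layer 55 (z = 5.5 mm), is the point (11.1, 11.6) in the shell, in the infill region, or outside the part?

shell

At z = 5.5 mm: the cube is present — its section is the full 14×12 rectangle. Overall, the cross-section is a single solid region. The nearest boundary edge runs (14.00, 12.00)→(0.00, 12.00); distance from the point to it = 0.40 mm. The point is inside the cross-section, 0.40 mm from the nearest boundary — within the 0.8 mm shell band (2 × 0.4).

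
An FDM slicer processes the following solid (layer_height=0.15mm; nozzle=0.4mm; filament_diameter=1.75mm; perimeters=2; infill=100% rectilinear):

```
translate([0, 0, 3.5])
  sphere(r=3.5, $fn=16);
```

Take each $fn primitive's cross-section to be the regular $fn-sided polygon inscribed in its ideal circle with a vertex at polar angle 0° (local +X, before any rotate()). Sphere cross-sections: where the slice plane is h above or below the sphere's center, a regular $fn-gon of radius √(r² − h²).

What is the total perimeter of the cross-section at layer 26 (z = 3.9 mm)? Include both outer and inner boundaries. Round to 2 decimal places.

21.71 mm

At z = 3.9 mm: the r=3.5 sphere slices to a regular 16-gon of circumradius 3.477 (√(r²−h²) with h=0.4 from center) (perimeter = 2·16·3.477·sin(180°/16) = 21.71 mm). Overall, the cross-section is a single solid region. Total boundary length (outer) = 21.71 mm.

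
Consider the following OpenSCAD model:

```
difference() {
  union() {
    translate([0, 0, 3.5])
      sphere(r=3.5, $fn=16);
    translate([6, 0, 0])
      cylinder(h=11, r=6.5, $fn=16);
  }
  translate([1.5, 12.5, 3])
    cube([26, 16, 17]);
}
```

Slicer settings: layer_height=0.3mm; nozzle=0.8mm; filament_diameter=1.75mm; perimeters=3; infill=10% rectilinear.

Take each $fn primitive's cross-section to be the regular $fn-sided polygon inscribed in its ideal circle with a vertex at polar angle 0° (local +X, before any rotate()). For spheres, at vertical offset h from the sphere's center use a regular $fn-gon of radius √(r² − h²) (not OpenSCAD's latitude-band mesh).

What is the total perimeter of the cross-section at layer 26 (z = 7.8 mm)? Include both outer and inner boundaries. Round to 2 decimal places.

40.58 mm

At z = 7.8 mm: the sphere does not reach this height (|z−center|=4.300 > r=3.5); the r=6.5 cylinder at (6, 0) contributes a regular 16-gon of circumradius 6.5 (perimeter = 2·16·6.500·sin(180°/16) = 40.58 mm); Combining (union): only the r=6.5 cylinder at (6, 0) is present, so the union is just that shape — boundary = 40.58 mm; the 26×16 cube at (1.5, 12.5) contributes its full rectangle (perimeter 84.00 mm); Taking the first minus the rest: starting from that combined region, the 26×16 cube at (1.5, 12.5) misses the remaining region (no effect) — boundary = 40.58 mm. Overall, the cross-section is a single solid region. Total boundary length (outer) = 40.58 mm.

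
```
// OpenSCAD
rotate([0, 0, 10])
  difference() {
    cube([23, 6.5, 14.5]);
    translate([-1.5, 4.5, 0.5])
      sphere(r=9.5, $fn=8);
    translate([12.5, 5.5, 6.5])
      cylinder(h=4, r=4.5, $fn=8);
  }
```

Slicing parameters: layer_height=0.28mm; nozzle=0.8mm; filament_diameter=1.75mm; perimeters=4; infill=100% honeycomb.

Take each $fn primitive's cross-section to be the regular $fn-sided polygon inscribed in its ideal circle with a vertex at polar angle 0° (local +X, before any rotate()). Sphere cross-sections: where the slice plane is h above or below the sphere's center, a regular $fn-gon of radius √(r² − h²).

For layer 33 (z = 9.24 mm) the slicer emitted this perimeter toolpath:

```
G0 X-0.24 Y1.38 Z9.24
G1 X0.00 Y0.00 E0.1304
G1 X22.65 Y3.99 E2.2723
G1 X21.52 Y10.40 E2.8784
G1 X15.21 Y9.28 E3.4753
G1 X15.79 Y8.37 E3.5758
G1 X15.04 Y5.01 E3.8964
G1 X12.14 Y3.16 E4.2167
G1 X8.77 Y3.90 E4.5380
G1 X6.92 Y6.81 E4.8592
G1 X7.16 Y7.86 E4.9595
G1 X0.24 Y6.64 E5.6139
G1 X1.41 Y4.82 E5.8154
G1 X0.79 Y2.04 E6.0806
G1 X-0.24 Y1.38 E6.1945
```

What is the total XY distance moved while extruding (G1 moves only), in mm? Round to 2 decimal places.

Sum the Euclidean lengths of each G1 segment: total = 66.52 mm.

66.52 mm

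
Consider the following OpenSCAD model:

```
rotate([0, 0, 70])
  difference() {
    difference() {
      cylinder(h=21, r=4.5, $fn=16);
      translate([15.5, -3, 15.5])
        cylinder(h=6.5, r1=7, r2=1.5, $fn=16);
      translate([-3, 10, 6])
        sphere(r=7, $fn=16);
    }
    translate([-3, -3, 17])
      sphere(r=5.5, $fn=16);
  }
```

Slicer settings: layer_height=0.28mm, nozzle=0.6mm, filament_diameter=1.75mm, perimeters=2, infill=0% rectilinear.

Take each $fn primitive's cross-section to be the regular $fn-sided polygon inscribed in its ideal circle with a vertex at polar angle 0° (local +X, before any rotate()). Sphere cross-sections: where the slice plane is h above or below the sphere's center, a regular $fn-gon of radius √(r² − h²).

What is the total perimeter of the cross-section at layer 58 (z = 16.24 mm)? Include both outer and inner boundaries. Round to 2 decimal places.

At z = 16.24 mm: the r=4.5 cylinder gives a regular 16-gon of circumradius 4.5 (constant along its height) (perimeter = 2·16·4.500·sin(180°/16) = 28.09 mm); the cone at (15.5, -3) (r1=7→r2=1.5) has section circumradius 6.374 here — a regular 16-gon (perimeter = 2·16·6.374·sin(180°/16) = 39.79 mm); the sphere at (-3, 10) does not reach this height (|z−center|=10.240 > r=7); Subtracting the remaining from the first: starting from the r=4.5 cylinder, the cone at (15.5, -3) misses the remaining region (no effect) — boundary = 28.09 mm; the r=5.5 sphere at (-3, -3) slices to a regular 16-gon of circumradius 5.447 (√(r²−h²) with h=0.76 from center) (perimeter = 2·16·5.447·sin(180°/16) = 34.01 mm); After the difference (first − rest): starting from that combined region, the r=5.5 sphere at (-3, -3) partially overlaps it — only the 35.01 mm² overlap (of its 90.84 mm²) is removed, clipping the outline — boundary = 26.27 mm; (whole slice rotated 70° about Z — lengths, areas and connectivity unchanged). Overall, the cross-section is a single solid region. Total boundary length (outer) = 26.27 mm.

26.27 mm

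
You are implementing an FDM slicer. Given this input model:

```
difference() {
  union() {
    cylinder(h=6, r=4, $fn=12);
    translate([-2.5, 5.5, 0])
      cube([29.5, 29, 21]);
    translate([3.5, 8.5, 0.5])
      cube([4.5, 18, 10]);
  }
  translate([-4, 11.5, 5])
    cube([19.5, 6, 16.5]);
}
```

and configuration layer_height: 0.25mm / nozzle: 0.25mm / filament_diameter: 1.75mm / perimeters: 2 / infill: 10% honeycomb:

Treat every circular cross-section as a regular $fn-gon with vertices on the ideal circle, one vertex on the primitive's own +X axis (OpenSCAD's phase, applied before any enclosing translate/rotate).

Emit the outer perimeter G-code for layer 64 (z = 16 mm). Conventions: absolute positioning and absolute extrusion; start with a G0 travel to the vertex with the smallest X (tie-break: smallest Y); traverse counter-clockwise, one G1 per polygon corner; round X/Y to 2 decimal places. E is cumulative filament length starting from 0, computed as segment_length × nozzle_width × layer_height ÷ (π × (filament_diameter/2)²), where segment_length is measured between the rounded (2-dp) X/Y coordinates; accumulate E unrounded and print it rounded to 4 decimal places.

At z = 16 mm: the cylinder is absent (z outside [0, 6]); the cube at (-2.5, 5.5) is present — its section is the full 29.5×29 rectangle; the cube at (3.5, 8.5) is not intersected at this z (z outside [0.5, 10.5]); Combining (union): only the 29.5×29 cube at (-2.5, 5.5) is present, so the union is just that shape — 1 connected region; the cube at (-4, 11.5) is present — its section is the full 19.5×6 rectangle; After the difference (first − rest): starting from the result so far, the 19.5×6 cube at (-4, 11.5) partially overlaps it — only the 108.00 mm² overlap (of its 117.00 mm²) is removed, clipping the outline — 1 connected region. The outline is a single polygon with 8 vertices. Extrusion per mm of travel: 0.25 × 0.25 / (π × 0.875²) = 0.025984. Accumulating E over each segment gives final E = 3.9756.

G0 X-2.50 Y5.50 Z16.00
G1 X27.00 Y5.50 E0.7665
G1 X27.00 Y34.50 E1.5201
G1 X-2.50 Y34.50 E2.2866
G1 X-2.50 Y17.50 E2.7284
G1 X15.50 Y17.50 E3.1961
G1 X15.50 Y11.50 E3.3520
G1 X-2.50 Y11.50 E3.8197
G1 X-2.50 Y5.50 E3.9756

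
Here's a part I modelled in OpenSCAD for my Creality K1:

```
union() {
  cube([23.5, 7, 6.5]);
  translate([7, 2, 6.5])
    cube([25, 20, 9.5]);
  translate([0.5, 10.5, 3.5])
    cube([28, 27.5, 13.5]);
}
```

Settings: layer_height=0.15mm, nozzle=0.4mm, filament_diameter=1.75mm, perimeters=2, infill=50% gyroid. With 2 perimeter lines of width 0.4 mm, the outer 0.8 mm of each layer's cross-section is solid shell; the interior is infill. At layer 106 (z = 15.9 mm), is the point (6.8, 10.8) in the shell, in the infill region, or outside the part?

At z = 15.9 mm: the cube is absent (z outside [0, 6.5]); the cube at (7, 2) is present — its section is the full 25×20 rectangle; the cube at (0.5, 10.5) is present — its section is the full 28×27.5 rectangle; Taking the union: the regions partially overlap (shared area 247.25 mm²), so overlapping operands fuse into one piece — 1 connected region. Overall, the cross-section is a single solid region. The nearest boundary edge runs (7.00, 10.50)→(0.50, 10.50); distance from the point to it = 0.30 mm. The point is inside the cross-section, 0.30 mm from the nearest boundary — within the 0.8 mm shell band (2 × 0.4).

shell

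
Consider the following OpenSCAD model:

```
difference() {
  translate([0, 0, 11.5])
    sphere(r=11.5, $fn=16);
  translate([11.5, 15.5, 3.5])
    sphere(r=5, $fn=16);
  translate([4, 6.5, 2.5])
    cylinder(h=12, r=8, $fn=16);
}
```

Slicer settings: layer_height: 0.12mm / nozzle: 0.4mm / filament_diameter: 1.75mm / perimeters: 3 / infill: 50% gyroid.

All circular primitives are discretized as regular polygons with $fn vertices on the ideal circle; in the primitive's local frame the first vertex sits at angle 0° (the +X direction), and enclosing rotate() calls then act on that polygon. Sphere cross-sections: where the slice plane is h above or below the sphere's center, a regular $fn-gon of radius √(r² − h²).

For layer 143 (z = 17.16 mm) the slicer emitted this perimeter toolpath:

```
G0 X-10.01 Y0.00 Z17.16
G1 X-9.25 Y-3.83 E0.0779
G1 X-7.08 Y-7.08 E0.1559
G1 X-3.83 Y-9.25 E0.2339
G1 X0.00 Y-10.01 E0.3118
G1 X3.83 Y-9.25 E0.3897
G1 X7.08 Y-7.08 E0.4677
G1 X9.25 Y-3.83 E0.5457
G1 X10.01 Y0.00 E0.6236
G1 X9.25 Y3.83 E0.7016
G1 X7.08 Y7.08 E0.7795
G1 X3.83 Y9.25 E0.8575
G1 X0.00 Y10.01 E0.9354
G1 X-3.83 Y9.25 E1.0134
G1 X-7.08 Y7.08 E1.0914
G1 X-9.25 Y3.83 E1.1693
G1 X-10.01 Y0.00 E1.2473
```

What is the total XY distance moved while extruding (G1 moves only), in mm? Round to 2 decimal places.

Sum the Euclidean lengths of each G1 segment: total = 62.50 mm.

62.50 mm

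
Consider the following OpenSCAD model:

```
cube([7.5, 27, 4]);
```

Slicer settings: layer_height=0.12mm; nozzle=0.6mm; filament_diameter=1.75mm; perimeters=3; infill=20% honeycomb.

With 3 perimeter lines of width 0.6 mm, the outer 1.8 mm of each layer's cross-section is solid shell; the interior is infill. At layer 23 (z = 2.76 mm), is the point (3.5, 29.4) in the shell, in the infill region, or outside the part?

At z = 2.76 mm: the cube (footprint 7.5×27) is included at this height. Overall, the cross-section is a single solid region. The nearest boundary edge runs (7.50, 27.00)→(0.00, 27.00); distance from the point to it = 2.40 mm. The point is not inside any of the regions above, so it lies outside the cross-section (2.40 mm from the nearest boundary).

outside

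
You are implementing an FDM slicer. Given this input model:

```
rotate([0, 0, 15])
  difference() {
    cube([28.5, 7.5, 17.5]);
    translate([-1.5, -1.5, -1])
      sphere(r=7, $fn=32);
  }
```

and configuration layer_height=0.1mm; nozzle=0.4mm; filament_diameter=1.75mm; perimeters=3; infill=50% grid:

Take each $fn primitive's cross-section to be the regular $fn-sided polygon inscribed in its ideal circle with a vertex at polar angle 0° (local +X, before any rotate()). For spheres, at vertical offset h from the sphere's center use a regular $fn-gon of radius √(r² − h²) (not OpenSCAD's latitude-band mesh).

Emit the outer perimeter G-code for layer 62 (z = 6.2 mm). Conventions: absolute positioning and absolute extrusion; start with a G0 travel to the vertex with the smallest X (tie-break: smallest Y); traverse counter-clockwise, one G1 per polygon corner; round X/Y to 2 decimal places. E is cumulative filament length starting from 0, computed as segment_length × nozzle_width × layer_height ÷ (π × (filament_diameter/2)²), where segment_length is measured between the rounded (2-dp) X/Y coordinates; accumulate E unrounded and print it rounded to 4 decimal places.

At z = 6.2 mm: the 28.5×7.5 cube contributes its full rectangle; the sphere at (-1.5, -1.5) is not intersected at this z (|z−center|=7.200 > r=7); After the difference (first − rest): none of the subtracted shapes is present at this height, so the 28.5×7.5 cube is unchanged — 1 connected region; (whole slice rotated 15° about Z — lengths, areas and connectivity unchanged). The outline is a single polygon with 4 vertices. Extrusion per mm of travel: 0.4 × 0.1 / (π × 0.875²) = 0.016630. Accumulating E over each segment gives final E = 1.1973.

G0 X-1.94 Y7.24 Z6.20
G1 X0.00 Y0.00 E0.1246
G1 X27.53 Y7.38 E0.5986
G1 X25.59 Y14.62 E0.7233
G1 X-1.94 Y7.24 E1.1973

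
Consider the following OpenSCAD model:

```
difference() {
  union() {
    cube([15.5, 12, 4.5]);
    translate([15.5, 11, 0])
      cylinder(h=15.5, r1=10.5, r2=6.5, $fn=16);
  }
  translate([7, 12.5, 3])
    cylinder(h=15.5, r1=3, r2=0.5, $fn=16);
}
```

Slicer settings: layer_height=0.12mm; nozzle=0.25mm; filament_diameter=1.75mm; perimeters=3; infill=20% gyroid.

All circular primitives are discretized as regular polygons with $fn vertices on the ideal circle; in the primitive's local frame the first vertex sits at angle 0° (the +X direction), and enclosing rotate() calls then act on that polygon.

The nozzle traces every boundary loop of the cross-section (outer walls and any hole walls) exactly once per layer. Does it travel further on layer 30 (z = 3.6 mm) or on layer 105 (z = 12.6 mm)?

layer 30 (z = 3.6 mm)

Layer 30 (z = 3.6): the cube is present — its section is the full 15.5×12 rectangle (perimeter 55.00 mm); the cone at (15.5, 11) (r1=10.5→r2=6.5) has section circumradius 9.571 here — a regular 16-gon (perimeter = 2·16·9.571·sin(180°/16) = 59.75 mm); Merging all regions: the regions partially overlap (shared area 79.58 mm²), so the edge portions inside another operand are dropped and the merged outline is re-measured after clipping — boundary = 78.85 mm; the cone at (7, 12.5): at t=0.039 of its height the radius interpolates to r₁+(r₂−r₁)t = 2.903, giving a regular 16-gon of that circumradius (perimeter = 2·16·2.903·sin(180°/16) = 18.12 mm); After the difference (first − rest): starting from the result so far, the cone at (7, 12.5) partially overlaps it — only the 19.62 mm² overlap (of its 25.80 mm²) is removed, clipping the outline — boundary = 86.29 mm. So its perimeter = 86.29 mm. Layer 105 (z = 12.6): the cube is absent (z outside [0, 4.5]); the cone at (15.5, 11) contributes a regular 16-gon of circumradius 7.248 (interpolated between r1=10.5 and r2=6.5 at t=0.813) (perimeter = 2·16·7.248·sin(180°/16) = 45.25 mm); Merging all regions: only the cone at (15.5, 11) is present, so the union is just that shape — boundary = 45.25 mm; the cone at (7, 12.5) contributes a regular 16-gon of circumradius 1.452 (interpolated between r1=3 and r2=0.5 at t=0.619) (perimeter = 2·16·1.452·sin(180°/16) = 9.06 mm); After the difference (first − rest): starting from the result so far, the cone at (7, 12.5) misses the remaining region (no effect) — boundary = 45.25 mm. So its perimeter = 45.25 mm. Layer 30 is larger (86.29 vs 45.25 mm).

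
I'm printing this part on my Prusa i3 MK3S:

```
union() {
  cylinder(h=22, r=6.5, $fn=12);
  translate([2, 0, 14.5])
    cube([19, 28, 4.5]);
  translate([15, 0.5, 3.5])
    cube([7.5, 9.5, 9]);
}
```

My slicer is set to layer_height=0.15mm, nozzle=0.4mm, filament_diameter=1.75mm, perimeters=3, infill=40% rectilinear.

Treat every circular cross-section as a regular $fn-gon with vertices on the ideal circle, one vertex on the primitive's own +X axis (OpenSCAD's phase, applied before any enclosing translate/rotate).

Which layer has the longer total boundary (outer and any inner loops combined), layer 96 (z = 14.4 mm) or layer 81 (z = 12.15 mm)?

layer 81 (z = 12.15 mm)

Layer 96 (z = 14.4): the r=6.5 cylinder gives a regular 12-gon of circumradius 6.5 (constant along its height) (perimeter = 2·12·6.500·sin(180°/12) = 40.38 mm); the cube at (2, 0) does not reach this height (z outside [14.5, 19]); the cube at (15, 0.5) is absent (z outside [3.5, 12.5]); Combining (union): only the r=6.5 cylinder is present, so the union is just that shape — boundary = 40.38 mm. So its perimeter = 40.38 mm. Layer 81 (z = 12.15): the cylinder: section is a regular 12-gon, circumradius r=6.5 (perimeter = 2·12·6.500·sin(180°/12) = 40.38 mm); the cube at (2, 0) is absent (z outside [14.5, 19]); the cube at (15, 0.5) is present — its section is the full 7.5×9.5 rectangle (perimeter 34.00 mm); Combining (union): the 2 present regions are separate (no shared area or edge), so areas and boundary lengths simply add and each stays a separate island — boundary = 74.38 mm. So its perimeter = 74.38 mm. Layer 81 is larger (74.38 vs 40.38 mm).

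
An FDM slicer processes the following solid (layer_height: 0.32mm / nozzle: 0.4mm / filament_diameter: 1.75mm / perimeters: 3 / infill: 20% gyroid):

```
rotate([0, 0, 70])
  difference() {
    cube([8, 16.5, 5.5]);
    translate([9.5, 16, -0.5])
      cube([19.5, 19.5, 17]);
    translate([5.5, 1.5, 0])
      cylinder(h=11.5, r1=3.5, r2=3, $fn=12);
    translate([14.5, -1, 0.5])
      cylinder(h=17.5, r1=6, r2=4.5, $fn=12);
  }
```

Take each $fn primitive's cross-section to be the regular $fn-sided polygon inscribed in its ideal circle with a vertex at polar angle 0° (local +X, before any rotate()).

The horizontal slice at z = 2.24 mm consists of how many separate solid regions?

At z = 2.24 mm: the cube (footprint 8×16.5) is included at this height; the cube at (9.5, 16) (footprint 19.5×19.5) is included at this height; the cone at (5.5, 1.5) contributes a regular 12-gon of circumradius 3.403 (interpolated between r1=3.5 and r2=3 at t=0.195); the cone at (14.5, -1): at t=0.099 of its height the radius interpolates to r₁+(r₂−r₁)t = 5.851, giving a regular 12-gon of that circumradius; After the difference (first − rest): starting from the 8×16.5 cube, the 19.5×19.5 cube at (9.5, 16) misses the remaining region (no effect); the cone at (5.5, 1.5) partially overlaps it — only the 24.67 mm² overlap (of its 34.73 mm²) is removed, clipping the outline; the cone at (14.5, -1) misses the remaining region (no effect) — 1 connected region; (rotated 70° about Z; rotation is an isometry so areas/perimeters/island counts are preserved). The result has 1 disconnected region.

1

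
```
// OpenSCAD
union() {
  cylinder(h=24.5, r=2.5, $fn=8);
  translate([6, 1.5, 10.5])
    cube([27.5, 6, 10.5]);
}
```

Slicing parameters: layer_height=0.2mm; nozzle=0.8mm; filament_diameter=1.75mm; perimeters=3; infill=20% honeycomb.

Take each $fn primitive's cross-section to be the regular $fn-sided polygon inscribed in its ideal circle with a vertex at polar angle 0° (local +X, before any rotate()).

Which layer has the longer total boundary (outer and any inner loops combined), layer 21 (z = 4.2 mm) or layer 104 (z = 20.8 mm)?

Layer 21 (z = 4.2): the cylinder: section is a regular 8-gon, circumradius r=2.5 (perimeter = 2·8·2.500·sin(180°/8) = 15.31 mm); the cube at (6, 1.5) is absent (z outside [10.5, 21]); Combining (union): only the r=2.5 cylinder is present, so the union is just that shape — boundary = 15.31 mm. So its perimeter = 15.31 mm. Layer 104 (z = 20.8): the r=2.5 cylinder contributes a regular 8-gon of circumradius 2.5 (perimeter = 2·8·2.500·sin(180°/8) = 15.31 mm); the 27.5×6 cube at (6, 1.5) contributes its full rectangle (perimeter 67.00 mm); Taking the union: the 2 present regions are separate (no shared area or edge), so areas and boundary lengths simply add and each stays a separate island — boundary = 82.31 mm. So its perimeter = 82.31 mm. Layer 104 is larger (82.31 vs 15.31 mm).

layer 104 (z = 20.8 mm)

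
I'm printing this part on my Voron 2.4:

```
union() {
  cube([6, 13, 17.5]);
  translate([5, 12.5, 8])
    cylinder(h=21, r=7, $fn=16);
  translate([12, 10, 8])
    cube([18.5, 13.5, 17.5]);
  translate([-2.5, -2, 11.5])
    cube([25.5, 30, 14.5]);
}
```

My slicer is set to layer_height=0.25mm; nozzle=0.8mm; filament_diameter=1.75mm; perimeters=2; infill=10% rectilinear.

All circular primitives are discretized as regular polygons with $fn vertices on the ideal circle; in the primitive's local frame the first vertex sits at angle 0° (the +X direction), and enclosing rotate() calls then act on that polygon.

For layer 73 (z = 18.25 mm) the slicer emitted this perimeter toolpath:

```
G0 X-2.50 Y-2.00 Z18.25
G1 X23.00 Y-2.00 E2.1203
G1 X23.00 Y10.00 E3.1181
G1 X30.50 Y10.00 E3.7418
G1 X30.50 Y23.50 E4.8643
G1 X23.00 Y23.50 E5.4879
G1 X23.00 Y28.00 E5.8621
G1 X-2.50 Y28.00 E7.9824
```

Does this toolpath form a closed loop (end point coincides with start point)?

Start point (G0): (-2.50, -2.00). End point (last G1): the path does not return to the start — open.

no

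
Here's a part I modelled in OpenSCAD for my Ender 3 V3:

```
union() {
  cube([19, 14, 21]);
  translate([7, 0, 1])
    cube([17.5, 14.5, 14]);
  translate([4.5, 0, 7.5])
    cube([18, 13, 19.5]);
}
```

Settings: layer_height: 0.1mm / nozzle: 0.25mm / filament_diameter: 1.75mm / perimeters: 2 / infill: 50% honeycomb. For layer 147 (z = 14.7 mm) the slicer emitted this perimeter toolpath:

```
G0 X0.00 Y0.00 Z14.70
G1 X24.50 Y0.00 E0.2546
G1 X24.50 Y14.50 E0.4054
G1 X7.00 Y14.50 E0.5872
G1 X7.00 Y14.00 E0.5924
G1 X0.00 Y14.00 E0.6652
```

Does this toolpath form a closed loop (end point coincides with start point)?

Start point (G0): (0.00, 0.00). End point (last G1): the path does not return to the start — open.

no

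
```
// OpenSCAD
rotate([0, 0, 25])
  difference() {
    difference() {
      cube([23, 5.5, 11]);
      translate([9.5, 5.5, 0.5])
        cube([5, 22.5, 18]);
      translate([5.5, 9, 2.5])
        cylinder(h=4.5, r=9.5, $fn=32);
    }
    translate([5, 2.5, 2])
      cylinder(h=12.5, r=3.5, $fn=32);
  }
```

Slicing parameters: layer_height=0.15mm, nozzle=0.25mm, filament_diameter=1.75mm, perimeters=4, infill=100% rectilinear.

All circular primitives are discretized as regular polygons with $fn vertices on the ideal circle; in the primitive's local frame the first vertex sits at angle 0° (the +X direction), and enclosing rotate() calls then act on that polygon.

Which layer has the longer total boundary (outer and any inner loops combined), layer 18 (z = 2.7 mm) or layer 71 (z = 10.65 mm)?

layer 71 (z = 10.65 mm)

Layer 18 (z = 2.7): the cube (footprint 23×5.5) is included at this height (perimeter 57.00 mm); the cube at (9.5, 5.5) is present — its section is the full 5×22.5 rectangle (perimeter 55.00 mm); the r=9.5 cylinder at (5.5, 9) gives a regular 32-gon of circumradius 9.5 (constant along its height) (perimeter = 2·32·9.500·sin(180°/32) = 59.59 mm); After the difference (first − rest): starting from the 23×5.5 cube, the 5×22.5 cube at (9.5, 5.5) misses the remaining region (no effect); the r=9.5 cylinder at (5.5, 9) partially overlaps it — only the 65.95 mm² overlap (of its 281.71 mm²) is removed, clipping the outline — boundary = 43.94 mm; the r=3.5 cylinder at (5, 2.5) contributes a regular 32-gon of circumradius 3.5 (perimeter = 2·32·3.500·sin(180°/32) = 21.96 mm); Subtracting the remaining from the first: starting from the result so far, the r=3.5 cylinder at (5, 2.5) partially overlaps it — only the 0.00 mm² overlap (of its 38.24 mm²) is removed, clipping the outline — boundary = 43.86 mm; (rotated 25° about Z; rotation is an isometry so areas/perimeters/island counts are preserved). So its perimeter = 43.86 mm. Layer 71 (z = 10.65): the cube (footprint 23×5.5) is included at this height (perimeter 57.00 mm); the cube at (9.5, 5.5) (footprint 5×22.5) is included at this height (perimeter 55.00 mm); the cylinder at (5.5, 9) does not reach this height (z outside [2.5, 7]); Taking the first minus the rest: starting from the 23×5.5 cube, the 5×22.5 cube at (9.5, 5.5) misses the remaining region (no effect) — boundary = 57.00 mm; the r=3.5 cylinder at (5, 2.5) gives a regular 32-gon of circumradius 3.5 (constant along its height) (perimeter = 2·32·3.500·sin(180°/32) = 21.96 mm); Subtracting the remaining from the first: starting from the result so far, the r=3.5 cylinder at (5, 2.5) partially overlaps it — only the 33.75 mm² overlap (of its 38.24 mm²) is removed, clipping the outline — boundary = 61.37 mm; (whole slice rotated 25° about Z — lengths, areas and connectivity unchanged). So its perimeter = 61.37 mm. Layer 71 is larger (61.37 vs 43.86 mm).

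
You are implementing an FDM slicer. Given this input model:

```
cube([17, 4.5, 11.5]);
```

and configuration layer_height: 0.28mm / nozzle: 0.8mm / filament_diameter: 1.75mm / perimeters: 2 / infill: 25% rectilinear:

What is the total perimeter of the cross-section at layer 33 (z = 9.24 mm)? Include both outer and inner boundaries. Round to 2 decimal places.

At z = 9.24 mm: the 17×4.5 cube contributes its full rectangle (perimeter 43.00 mm). Overall, the cross-section is a single solid region. Total boundary length (outer) = 43.00 mm.

43.00 mm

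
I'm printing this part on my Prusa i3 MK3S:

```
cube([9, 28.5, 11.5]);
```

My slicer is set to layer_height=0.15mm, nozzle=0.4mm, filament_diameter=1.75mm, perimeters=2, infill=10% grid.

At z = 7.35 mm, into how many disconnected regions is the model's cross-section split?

At z = 7.35 mm: the cube (footprint 9×28.5) is included at this height. The result has 1 disconnected region.

1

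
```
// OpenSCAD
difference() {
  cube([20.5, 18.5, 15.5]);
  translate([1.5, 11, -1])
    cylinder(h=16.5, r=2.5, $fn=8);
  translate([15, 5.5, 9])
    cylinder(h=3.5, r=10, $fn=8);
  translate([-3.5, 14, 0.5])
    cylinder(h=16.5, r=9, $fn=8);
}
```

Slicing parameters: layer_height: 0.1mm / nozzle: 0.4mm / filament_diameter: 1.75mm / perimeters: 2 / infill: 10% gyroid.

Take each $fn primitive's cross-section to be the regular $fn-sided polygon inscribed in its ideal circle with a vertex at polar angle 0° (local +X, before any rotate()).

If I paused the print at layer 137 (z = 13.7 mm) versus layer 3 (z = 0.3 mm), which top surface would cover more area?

layer 3 (z = 0.3 mm)

Layer 137 (z = 13.7): the 20.5×18.5 cube contributes its full rectangle (area 379.25 mm²); the cylinder at (1.5, 11): section is a regular 8-gon, circumradius r=2.5 (area = (8/2)·2.500²·sin(360°/8) = 17.68 mm²); the cylinder at (15, 5.5) is not intersected at this z (z outside [9, 12.5]); the r=9 cylinder at (-3.5, 14) gives a regular 8-gon of circumradius 9 (constant along its height) (area = (8/2)·9.000²·sin(360°/8) = 229.10 mm²); Taking the first minus the rest: starting from the 20.5×18.5 cube (379.25 mm²), the r=2.5 cylinder at (1.5, 11) partially overlaps it — only the 15.41 mm² overlap (of its 17.68 mm²) is removed, clipping the outline; the r=9 cylinder at (-3.5, 14) partially overlaps it — only the 33.46 mm² overlap (of its 229.10 mm²) is removed, clipping the outline — area = 330.38 mm². So its area = 330.38 mm². Layer 3 (z = 0.3): the 20.5×18.5 cube contributes its full rectangle (area 379.25 mm²); the cylinder at (1.5, 11): section is a regular 8-gon, circumradius r=2.5 (area = (8/2)·2.500²·sin(360°/8) = 17.68 mm²); the cylinder at (15, 5.5) is absent (z outside [9, 12.5]); the cylinder at (-3.5, 14) does not reach this height (z outside [0.5, 17]); Subtracting the remaining from the first: starting from the 20.5×18.5 cube (379.25 mm²), the r=2.5 cylinder at (1.5, 11) partially overlaps it — only the 15.41 mm² overlap (of its 17.68 mm²) is removed, clipping the outline — area = 363.84 mm². So its area = 363.84 mm². Layer 3 is larger (363.84 vs 330.38 mm²).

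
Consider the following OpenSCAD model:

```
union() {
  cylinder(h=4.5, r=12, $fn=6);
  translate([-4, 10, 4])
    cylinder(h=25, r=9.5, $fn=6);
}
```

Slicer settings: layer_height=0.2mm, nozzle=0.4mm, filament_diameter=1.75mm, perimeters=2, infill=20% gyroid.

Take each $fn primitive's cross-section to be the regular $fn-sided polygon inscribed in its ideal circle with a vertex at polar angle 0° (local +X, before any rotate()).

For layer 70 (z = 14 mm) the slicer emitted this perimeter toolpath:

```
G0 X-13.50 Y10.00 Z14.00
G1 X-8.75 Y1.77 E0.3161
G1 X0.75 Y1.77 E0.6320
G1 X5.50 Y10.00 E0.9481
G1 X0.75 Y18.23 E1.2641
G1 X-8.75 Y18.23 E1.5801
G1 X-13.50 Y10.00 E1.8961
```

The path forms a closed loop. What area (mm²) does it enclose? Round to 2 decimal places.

234.56 mm²

Apply the shoelace formula to the sequence of (X, Y) vertices; enclosed area = 234.56 mm².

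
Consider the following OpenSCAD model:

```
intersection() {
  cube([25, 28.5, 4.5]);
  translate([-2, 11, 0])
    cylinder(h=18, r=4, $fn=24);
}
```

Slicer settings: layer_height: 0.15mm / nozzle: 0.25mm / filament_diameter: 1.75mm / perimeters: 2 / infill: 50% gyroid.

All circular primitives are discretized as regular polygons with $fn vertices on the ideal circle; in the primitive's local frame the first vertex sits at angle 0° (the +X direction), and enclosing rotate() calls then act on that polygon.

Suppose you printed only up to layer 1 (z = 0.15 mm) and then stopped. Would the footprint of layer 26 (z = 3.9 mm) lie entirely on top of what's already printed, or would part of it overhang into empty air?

Compare the two slices. At z = 0.15: the cube is present — its section is the full 25×28.5 rectangle (area 712.50 mm²); the cylinder at (-2, 11): section is a regular 24-gon, circumradius r=4 (area = (24/2)·4.000²·sin(360°/24) = 49.69 mm²); Taking the intersection: the r=4 cylinder at (-2, 11) partially overlaps the 25×28.5 cube; clipping to the common part keeps 9.64 mm² — area = 9.64 mm². At z = 3.9: the 25×28.5 cube contributes its full rectangle (area 712.50 mm²); the r=4 cylinder at (-2, 11) contributes a regular 24-gon of circumradius 4 (area = (24/2)·4.000²·sin(360°/24) = 49.69 mm²); Keeping only the common overlap: the r=4 cylinder at (-2, 11) partially overlaps the 25×28.5 cube; clipping to the common part keeps 9.64 mm² — area = 9.64 mm². Checking containment: the cross-section at z = 3.9 is a subset of the cross-section at z = 0.15.

entirely on top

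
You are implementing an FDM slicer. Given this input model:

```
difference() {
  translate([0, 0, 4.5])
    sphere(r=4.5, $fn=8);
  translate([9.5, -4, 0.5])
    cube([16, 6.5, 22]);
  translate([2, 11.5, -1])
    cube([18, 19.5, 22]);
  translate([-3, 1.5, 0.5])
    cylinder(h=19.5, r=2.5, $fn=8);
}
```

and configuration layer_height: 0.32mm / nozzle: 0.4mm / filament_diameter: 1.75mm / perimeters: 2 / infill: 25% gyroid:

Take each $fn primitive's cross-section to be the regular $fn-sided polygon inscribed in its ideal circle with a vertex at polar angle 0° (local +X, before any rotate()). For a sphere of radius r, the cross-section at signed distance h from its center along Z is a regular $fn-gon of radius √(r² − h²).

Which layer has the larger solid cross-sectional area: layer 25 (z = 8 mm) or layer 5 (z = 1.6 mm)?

layer 5 (z = 1.6 mm)

Layer 25 (z = 8): the r=4.5 sphere slices to a regular 8-gon of circumradius 2.828 (√(r²−h²) with h=3.5 from center) (area = (8/2)·2.828²·sin(360°/8) = 22.63 mm²); the cube at (9.5, -4) is present — its section is the full 16×6.5 rectangle (area 104.00 mm²); the 18×19.5 cube at (2, 11.5) contributes its full rectangle (area 351.00 mm²); the cylinder at (-3, 1.5): section is a regular 8-gon, circumradius r=2.5 (area = (8/2)·2.500²·sin(360°/8) = 17.68 mm²); Taking the first minus the rest: starting from the r=4.5 sphere (22.63 mm²), the 16×6.5 cube at (9.5, -4) misses the remaining region (no effect); the 18×19.5 cube at (2, 11.5) misses the remaining region (no effect); the r=2.5 cylinder at (-3, 1.5) partially overlaps it — only the 4.42 mm² overlap (of its 17.68 mm²) is removed, clipping the outline — area = 18.20 mm². So its area = 18.20 mm². Layer 5 (z = 1.6): the r=4.5 sphere contributes a regular 8-gon of circumradius √(4.5²−2.9²) = 3.441 (area = (8/2)·3.441²·sin(360°/8) = 33.49 mm²); the cube at (9.5, -4) is present — its section is the full 16×6.5 rectangle (area 104.00 mm²); the 18×19.5 cube at (2, 11.5) contributes its full rectangle (area 351.00 mm²); the r=2.5 cylinder at (-3, 1.5) gives a regular 8-gon of circumradius 2.5 (constant along its height) (area = (8/2)·2.500²·sin(360°/8) = 17.68 mm²); After the difference (first − rest): starting from the r=4.5 sphere (33.49 mm²), the 16×6.5 cube at (9.5, -4) misses the remaining region (no effect); the 18×19.5 cube at (2, 11.5) misses the remaining region (no effect); the r=2.5 cylinder at (-3, 1.5) partially overlaps it — only the 7.08 mm² overlap (of its 17.68 mm²) is removed, clipping the outline — area = 26.41 mm². So its area = 26.41 mm². Layer 5 is larger (26.41 vs 18.20 mm²).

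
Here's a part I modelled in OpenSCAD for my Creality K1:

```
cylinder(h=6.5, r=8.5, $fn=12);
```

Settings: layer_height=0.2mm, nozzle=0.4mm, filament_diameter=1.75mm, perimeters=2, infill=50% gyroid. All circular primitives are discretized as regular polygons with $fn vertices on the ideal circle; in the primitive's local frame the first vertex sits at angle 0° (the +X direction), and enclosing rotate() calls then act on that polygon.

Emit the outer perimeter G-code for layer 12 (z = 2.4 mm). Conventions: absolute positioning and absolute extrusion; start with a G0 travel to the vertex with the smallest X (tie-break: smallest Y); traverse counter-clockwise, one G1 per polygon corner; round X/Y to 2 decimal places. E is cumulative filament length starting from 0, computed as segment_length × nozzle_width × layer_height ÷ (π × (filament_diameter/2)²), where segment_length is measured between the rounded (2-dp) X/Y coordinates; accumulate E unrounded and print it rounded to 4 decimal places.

G0 X-8.50 Y0.00 Z2.40
G1 X-7.36 Y-4.25 E0.1464
G1 X-4.25 Y-7.36 E0.2926
G1 X0.00 Y-8.50 E0.4390
G1 X4.25 Y-7.36 E0.5853
G1 X7.36 Y-4.25 E0.7316
G1 X8.50 Y0.00 E0.8780
G1 X7.36 Y4.25 E1.0243
G1 X4.25 Y7.36 E1.1706
G1 X0.00 Y8.50 E1.3170
G1 X-4.25 Y7.36 E1.4633
G1 X-7.36 Y4.25 E1.6096
G1 X-8.50 Y0.00 E1.7560

At z = 2.4 mm: the r=8.5 cylinder gives a regular 12-gon of circumradius 8.5 (constant along its height). The outline is a single polygon with 12 vertices. Extrusion per mm of travel: 0.4 × 0.2 / (π × 0.875²) = 0.033260. Accumulating E over each segment gives final E = 1.7560.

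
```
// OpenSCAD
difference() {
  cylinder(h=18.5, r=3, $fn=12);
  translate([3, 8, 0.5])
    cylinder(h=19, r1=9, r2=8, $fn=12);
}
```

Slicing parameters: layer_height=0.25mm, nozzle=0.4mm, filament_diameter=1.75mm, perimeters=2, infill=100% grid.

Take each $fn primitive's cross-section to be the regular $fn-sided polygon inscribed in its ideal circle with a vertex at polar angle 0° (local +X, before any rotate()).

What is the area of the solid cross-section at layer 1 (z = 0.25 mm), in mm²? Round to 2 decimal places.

27.00 mm²

At z = 0.25 mm: the r=3 cylinder gives a regular 12-gon of circumradius 3 (constant along its height) (area = (12/2)·3.000²·sin(360°/12) = 27.00 mm²); the cone at (3, 8) does not reach this height (z outside [0.5, 19.5]); After the difference (first − rest): none of the subtracted shapes is present at this height, so the r=3 cylinder is unchanged — area = 27.00 mm². Overall, the cross-section is a single solid region. Net area = 27.00 mm².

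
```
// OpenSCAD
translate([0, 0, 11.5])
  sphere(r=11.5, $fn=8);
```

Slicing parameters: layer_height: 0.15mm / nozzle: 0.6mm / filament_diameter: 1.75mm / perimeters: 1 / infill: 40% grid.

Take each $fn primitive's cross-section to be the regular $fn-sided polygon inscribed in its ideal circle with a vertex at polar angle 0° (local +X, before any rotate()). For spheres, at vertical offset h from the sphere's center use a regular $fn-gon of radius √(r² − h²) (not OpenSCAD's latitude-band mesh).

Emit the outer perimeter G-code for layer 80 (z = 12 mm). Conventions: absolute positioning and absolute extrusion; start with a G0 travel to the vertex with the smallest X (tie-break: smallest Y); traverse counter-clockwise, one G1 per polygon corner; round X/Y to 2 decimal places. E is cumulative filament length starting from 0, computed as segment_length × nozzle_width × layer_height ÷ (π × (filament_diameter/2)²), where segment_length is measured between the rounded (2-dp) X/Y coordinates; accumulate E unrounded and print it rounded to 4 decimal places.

At z = 12 mm: the r=11.5 sphere contributes a regular 8-gon of circumradius √(11.5²−0.5²) = 11.489. The outline is a single polygon with 8 vertices. Extrusion per mm of travel: 0.6 × 0.15 / (π × 0.875²) = 0.037418. Accumulating E over each segment gives final E = 2.6317.

G0 X-11.49 Y0.00 Z12.00
G1 X-8.12 Y-8.12 E0.3290
G1 X0.00 Y-11.49 E0.6579
G1 X8.12 Y-8.12 E0.9869
G1 X11.49 Y0.00 E1.3158
G1 X8.12 Y8.12 E1.6448
G1 X0.00 Y11.49 E1.9738
G1 X-8.12 Y8.12 E2.3027
G1 X-11.49 Y0.00 E2.6317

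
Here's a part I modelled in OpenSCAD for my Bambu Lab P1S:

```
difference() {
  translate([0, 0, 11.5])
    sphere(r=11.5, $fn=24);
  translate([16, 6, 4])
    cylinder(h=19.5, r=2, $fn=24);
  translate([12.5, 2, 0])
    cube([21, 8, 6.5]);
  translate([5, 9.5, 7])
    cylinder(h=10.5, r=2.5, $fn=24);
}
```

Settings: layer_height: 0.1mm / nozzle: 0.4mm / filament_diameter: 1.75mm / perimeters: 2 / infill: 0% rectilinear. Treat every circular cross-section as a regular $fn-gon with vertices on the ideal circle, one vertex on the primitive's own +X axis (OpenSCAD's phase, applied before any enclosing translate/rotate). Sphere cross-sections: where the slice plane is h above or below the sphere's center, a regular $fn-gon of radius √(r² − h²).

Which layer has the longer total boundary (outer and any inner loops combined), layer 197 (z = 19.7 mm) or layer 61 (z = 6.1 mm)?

layer 61 (z = 6.1 mm)

Layer 197 (z = 19.7): the r=11.5 sphere slices to a regular 24-gon of circumradius 8.063 (√(r²−h²) with h=8.2 from center) (perimeter = 2·24·8.063·sin(180°/24) = 50.52 mm); the r=2 cylinder at (16, 6) gives a regular 24-gon of circumradius 2 (constant along its height) (perimeter = 2·24·2.000·sin(180°/24) = 12.53 mm); the cube at (12.5, 2) does not reach this height (z outside [0, 6.5]); the cylinder at (5, 9.5) is absent (z outside [7, 17.5]); Subtracting the remaining from the first: starting from the r=11.5 sphere, the r=2 cylinder at (16, 6) misses the remaining region (no effect) — boundary = 50.52 mm. So its perimeter = 50.52 mm. Layer 61 (z = 6.1): the r=11.5 sphere slices to a regular 24-gon of circumradius 10.153 (√(r²−h²) with h=5.4 from center) (perimeter = 2·24·10.153·sin(180°/24) = 63.61 mm); the cylinder at (16, 6): section is a regular 24-gon, circumradius r=2 (perimeter = 2·24·2.000·sin(180°/24) = 12.53 mm); the 21×8 cube at (12.5, 2) contributes its full rectangle (perimeter 58.00 mm); the cylinder at (5, 9.5) is not intersected at this z (z outside [7, 17.5]); Taking the first minus the rest: starting from the r=11.5 sphere, the r=2 cylinder at (16, 6) misses the remaining region (no effect); the 21×8 cube at (12.5, 2) misses the remaining region (no effect) — boundary = 63.61 mm. So its perimeter = 63.61 mm. Layer 61 is larger (63.61 vs 50.52 mm).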